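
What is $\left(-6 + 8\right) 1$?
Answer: $2$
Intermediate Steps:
$\left(-6 + 8\right) 1 = 2 \cdot 1 = 2$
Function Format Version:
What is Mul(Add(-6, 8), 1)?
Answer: 2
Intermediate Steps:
Mul(Add(-6, 8), 1) = Mul(2, 1) = 2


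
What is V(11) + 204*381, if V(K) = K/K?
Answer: 77725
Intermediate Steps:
V(K) = 1
V(11) + 204*381 = 1 + 204*381 = 1 + 77724 = 77725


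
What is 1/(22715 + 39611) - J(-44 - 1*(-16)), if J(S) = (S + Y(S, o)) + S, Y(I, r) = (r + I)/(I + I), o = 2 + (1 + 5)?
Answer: 12137992/218141 ≈ 55.643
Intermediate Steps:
o = 8 (o = 2 + 6 = 8)
Y(I, r) = (I + r)/(2*I) (Y(I, r) = (I + r)/((2*I)) = (I + r)*(1/(2*I)) = (I + r)/(2*I))
J(S) = 2*S + (8 + S)/(2*S) (J(S) = (S + (S + 8)/(2*S)) + S = (S + (8 + S)/(2*S)) + S = 2*S + (8 + S)/(2*S))
1/(22715 + 39611) - J(-44 - 1*(-16)) = 1/(22715 + 39611) - (1/2 + 2*(-44 - 1*(-16)) + 4/(-44 - 1*(-16))) = 1/62326 - (1/2 + 2*(-44 + 16) + 4/(-44 + 16)) = 1/62326 - (1/2 + 2*(-28) + 4/(-28)) = 1/62326 - (1/2 - 56 + 4*(-1/28)) = 1/62326 - (1/2 - 56 - 1/7) = 1/62326 - 1*(-779/14) = 1/62326 + 779/14 = 12137992/218141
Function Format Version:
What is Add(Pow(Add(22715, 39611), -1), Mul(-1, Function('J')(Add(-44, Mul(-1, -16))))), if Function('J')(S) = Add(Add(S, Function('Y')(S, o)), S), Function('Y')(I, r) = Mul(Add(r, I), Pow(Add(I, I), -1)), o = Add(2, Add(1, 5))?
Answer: Rational(12137992, 218141) ≈ 55.643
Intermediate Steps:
o = 8 (o = Add(2, 6) = 8)
Function('Y')(I, r) = Mul(Rational(1, 2), Pow(I, -1), Add(I, r)) (Function('Y')(I, r) = Mul(Add(I, r), Pow(Mul(2, I), -1)) = Mul(Add(I, r), Mul(Rational(1, 2), Pow(I, -1))) = Mul(Rational(1, 2), Pow(I, -1), Add(I, r)))
Function('J')(S) = Add(Mul(2, S), Mul(Rational(1, 2), Pow(S, -1), Add(8, S))) (Function('J')(S) = Add(Add(S, Mul(Rational(1, 2), Pow(S, -1), Add(S, 8))), S) = Add(Add(S, Mul(Rational(1, 2), Pow(S, -1), Add(8, S))), S) = Add(Mul(2, S), Mul(Rational(1, 2), Pow(S, -1), Add(8, S))))
Add(Pow(Add(22715, 39611), -1), Mul(-1, Function('J')(Add(-44, Mul(-1, -16))))) = Add(Pow(Add(22715, 39611), -1), Mul(-1, Add(Rational(1, 2), Mul(2, Add(-44, Mul(-1, -16))), Mul(4, Pow(Add(-44, Mul(-1, -16)), -1))))) = Add(Pow(62326, -1), Mul(-1, Add(Rational(1, 2), Mul(2, Add(-44, 16)), Mul(4, Pow(Add(-44, 16), -1))))) = Add(Rational(1, 62326), Mul(-1, Add(Rational(1, 2), Mul(2, -28), Mul(4, Pow(-28, -1))))) = Add(Rational(1, 62326), Mul(-1, Add(Rational(1, 2), -56, Mul(4, Rational(-1, 28))))) = Add(Rational(1, 62326), Mul(-1, Add(Rational(1, 2), -56, Rational(-1, 7)))) = Add(Rational(1, 62326), Mul(-1, Rational(-779, 14))) = Add(Rational(1, 62326), Rational(779, 14)) = Rational(12137992, 218141)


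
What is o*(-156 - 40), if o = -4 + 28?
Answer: -4704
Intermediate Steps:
o = 24
o*(-156 - 40) = 24*(-156 - 40) = 24*(-196) = -4704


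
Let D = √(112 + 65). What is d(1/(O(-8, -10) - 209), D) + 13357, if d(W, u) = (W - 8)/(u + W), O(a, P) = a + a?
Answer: 119687052967/8960624 - 405225*√177/8960624 ≈ 13356.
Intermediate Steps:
O(a, P) = 2*a
D = √177 ≈ 13.304
d(W, u) = (-8 + W)/(W + u)
d(1/(O(-8, -10) - 209), D) + 13357 = (-8 + 1/(2*(-8) - 209))/(1/(2*(-8) - 209) + √177) + 13357 = (-8 + 1/(-16 - 209))/(1/(-16 - 209) + √177) + 13357 = (-8 + 1/(-225))/(1/(-225) + √177) + 13357 = (-8 - 1/225)/(-1/225 + √177) + 13357 = -1801/225/(-1/225 + √177) + 13357 = -1801/(225*(-1/225 + √177)) + 13357 = 13357 - 1801/(225*(-1/225 + √177))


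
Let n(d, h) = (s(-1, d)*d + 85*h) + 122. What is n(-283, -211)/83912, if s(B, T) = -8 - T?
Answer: -47819/41956 ≈ -1.1397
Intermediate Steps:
n(d, h) = 122 + 85*h + d*(-8 - d) (n(d, h) = ((-8 - d)*d + 85*h) + 122 = (d*(-8 - d) + 85*h) + 122 = (85*h + d*(-8 - d)) + 122 = 122 + 85*h + d*(-8 - d))
n(-283, -211)/83912 = (122 + 85*(-211) - 1*(-283)*(8 - 283))/83912 = (122 - 17935 - 1*(-283)*(-275))*(1/83912) = (122 - 17935 - 77825)*(1/83912) = -95638*1/83912 = -47819/41956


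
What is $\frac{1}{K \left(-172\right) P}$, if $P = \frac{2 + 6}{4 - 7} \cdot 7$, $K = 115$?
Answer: $\frac{3}{1107680} \approx 2.7084 \cdot 10^{-6}$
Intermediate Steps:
$P = - \frac{56}{3}$ ($P = \frac{8}{-3} \cdot 7 = 8 \left(- \frac{1}{3}\right) 7 = \left(- \frac{8}{3}\right) 7 = - \frac{56}{3} \approx -18.667$)
$\frac{1}{K \left(-172\right) P} = \frac{1}{115 \left(-172\right) \left(- \frac{56}{3}\right)} = \frac{1}{\left(-19780\right) \left(- \frac{56}{3}\right)} = \frac{1}{\frac{1107680}{3}} = \frac{3}{1107680}$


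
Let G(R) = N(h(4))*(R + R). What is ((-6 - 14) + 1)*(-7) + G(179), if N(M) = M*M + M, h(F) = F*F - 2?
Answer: 75313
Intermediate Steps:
h(F) = -2 + F² (h(F) = F² - 2 = -2 + F²)
N(M) = M + M² (N(M) = M² + M = M + M²)
G(R) = 420*R (G(R) = ((-2 + 4²)*(1 + (-2 + 4²)))*(R + R) = ((-2 + 16)*(1 + (-2 + 16)))*(2*R) = (14*(1 + 14))*(2*R) = (14*15)*(2*R) = 210*(2*R) = 420*R)
((-6 - 14) + 1)*(-7) + G(179) = ((-6 - 14) + 1)*(-7) + 420*179 = (-20 + 1)*(-7) + 75180 = -19*(-7) + 75180 = 133 + 75180 = 75313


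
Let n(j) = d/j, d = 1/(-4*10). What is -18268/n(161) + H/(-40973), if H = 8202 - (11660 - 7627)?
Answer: 4820306275991/40973 ≈ 1.1765e+8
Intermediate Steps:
d = -1/40 (d = 1/(-40) = -1/40 ≈ -0.025000)
n(j) = -1/(40*j)
H = 4169 (H = 8202 - 1*4033 = 8202 - 4033 = 4169)
-18268/n(161) + H/(-40973) = -18268/((-1/40/161)) + 4169/(-40973) = -18268/((-1/40*1/161)) + 4169*(-1/40973) = -18268/(-1/6440) - 4169/40973 = -18268*(-6440) - 4169/40973 = 117645920 - 4169/40973 = 4820306275991/40973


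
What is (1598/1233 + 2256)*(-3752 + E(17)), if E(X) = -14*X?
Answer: -3701717180/411 ≈ -9.0066e+6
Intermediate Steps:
(1598/1233 + 2256)*(-3752 + E(17)) = (1598/1233 + 2256)*(-3752 - 14*17) = (1598*(1/1233) + 2256)*(-3752 - 238) = (1598/1233 + 2256)*(-3990) = (2783246/1233)*(-3990) = -3701717180/411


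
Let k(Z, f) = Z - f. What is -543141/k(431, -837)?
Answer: -543141/1268 ≈ -428.34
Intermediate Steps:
-543141/k(431, -837) = -543141/(431 - 1*(-837)) = -543141/(431 + 837) = -543141/1268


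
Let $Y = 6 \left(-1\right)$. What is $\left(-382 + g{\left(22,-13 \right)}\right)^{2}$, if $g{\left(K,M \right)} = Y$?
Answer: $150544$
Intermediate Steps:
$Y = -6$
$g{\left(K,M \right)} = -6$
$\left(-382 + g{\left(22,-13 \right)}\right)^{2} = \left(-382 - 6\right)^{2} = \left(-388\right)^{2} = 150544$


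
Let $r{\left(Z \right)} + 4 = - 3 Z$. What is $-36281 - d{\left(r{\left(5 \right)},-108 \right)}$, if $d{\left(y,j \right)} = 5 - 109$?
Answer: $-36177$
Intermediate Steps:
$r{\left(Z \right)} = -4 - 3 Z$
$d{\left(y,j \right)} = -104$ ($d{\left(y,j \right)} = 5 - 109 = -104$)
$-36281 - d{\left(r{\left(5 \right)},-108 \right)} = -36281 - -104 = -36281 + 104 = -36177$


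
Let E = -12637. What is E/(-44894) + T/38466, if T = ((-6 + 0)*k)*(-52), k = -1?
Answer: 78681319/287815434 ≈ 0.27337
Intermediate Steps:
T = -312 (T = ((-6 + 0)*(-1))*(-52) = -6*(-1)*(-52) = 6*(-52) = -312)
E/(-44894) + T/38466 = -12637/(-44894) - 312/38466 = -12637*(-1/44894) - 312*1/38466 = 12637/44894 - 52/6411 = 78681319/287815434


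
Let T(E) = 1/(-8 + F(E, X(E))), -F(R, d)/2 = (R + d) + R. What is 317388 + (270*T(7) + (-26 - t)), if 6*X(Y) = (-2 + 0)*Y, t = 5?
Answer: 14915374/47 ≈ 3.1735e+5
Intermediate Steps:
X(Y) = -Y/3 (X(Y) = ((-2 + 0)*Y)/6 = (-2*Y)/6 = -Y/3)
F(R, d) = -4*R - 2*d (F(R, d) = -2*((R + d) + R) = -2*(d + 2*R) = -4*R - 2*d)
T(E) = 1/(-8 - 10*E/3) (T(E) = 1/(-8 + (-4*E - (-2)*E/3)) = 1/(-8 + (-4*E + 2*E/3)) = 1/(-8 - 10*E/3))
317388 + (270*T(7) + (-26 - t)) = 317388 + (270*(-3/(24 + 10*7)) + (-26 - 1*5)) = 317388 + (270*(-3/(24 + 70)) + (-26 - 5)) = 317388 + (270*(-3/94) - 31) = 317388 + (-405/47 - 31) = 317388 - 1862/47 = 14915374/47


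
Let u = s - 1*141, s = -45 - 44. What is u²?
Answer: 52900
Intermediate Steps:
s = -89
u = -230 (u = -89 - 1*141 = -89 - 141 = -230)
u² = (-230)² = 52900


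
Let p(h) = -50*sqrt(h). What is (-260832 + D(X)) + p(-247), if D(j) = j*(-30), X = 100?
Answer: -263832 - 50*I*sqrt(247) ≈ -2.6383e+5 - 785.81*I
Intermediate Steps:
D(j) = -30*j
(-260832 + D(X)) + p(-247) = (-260832 - 30*100) - 50*I*sqrt(247) = (-260832 - 3000) - 50*I*sqrt(247) = -263832 - 50*I*sqrt(247)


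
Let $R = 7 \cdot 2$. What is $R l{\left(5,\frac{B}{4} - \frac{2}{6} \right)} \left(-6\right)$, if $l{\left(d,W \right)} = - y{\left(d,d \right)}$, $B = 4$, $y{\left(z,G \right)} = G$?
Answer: $420$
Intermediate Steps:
$R = 14$
$l{\left(d,W \right)} = - d$
$R l{\left(5,\frac{B}{4} - \frac{2}{6} \right)} \left(-6\right) = 14 \left(\left(-1\right) 5\right) \left(-6\right) = 14 \left(-5\right) \left(-6\right) = \left(-70\right) \left(-6\right) = 420$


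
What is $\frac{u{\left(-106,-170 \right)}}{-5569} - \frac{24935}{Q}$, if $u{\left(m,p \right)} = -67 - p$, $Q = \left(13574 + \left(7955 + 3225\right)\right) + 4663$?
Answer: $- \frac{141892966}{163823273} \approx -0.86613$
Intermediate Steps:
$Q = 29417$ ($Q = \left(13574 + 11180\right) + 4663 = 24754 + 4663 = 29417$)
$\frac{u{\left(-106,-170 \right)}}{-5569} - \frac{24935}{Q} = \frac{-67 - -170}{-5569} - \frac{24935}{29417} = \left(-67 + 170\right) \left(- \frac{1}{5569}\right) - \frac{24935}{29417} = 103 \left(- \frac{1}{5569}\right) - \frac{24935}{29417} = - \frac{103}{5569} - \frac{24935}{29417} = - \frac{141892966}{163823273}$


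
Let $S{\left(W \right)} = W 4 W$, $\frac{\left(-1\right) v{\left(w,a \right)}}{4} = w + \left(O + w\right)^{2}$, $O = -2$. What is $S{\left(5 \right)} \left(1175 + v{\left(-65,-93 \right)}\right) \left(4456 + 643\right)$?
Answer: $-8424057900$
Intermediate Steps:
$v{\left(w,a \right)} = - 4 w - 4 \left(-2 + w\right)^{2}$ ($v{\left(w,a \right)} = - 4 \left(w + \left(-2 + w\right)^{2}\right) = - 4 w - 4 \left(-2 + w\right)^{2}$)
$S{\left(W \right)} = 4 W^{2}$ ($S{\left(W \right)} = 4 W W = 4 W^{2}$)
$S{\left(5 \right)} \left(1175 + v{\left(-65,-93 \right)}\right) \left(4456 + 643\right) = 4 \cdot 5^{2} \left(1175 - \left(-260 + 4 \left(-2 - 65\right)^{2}\right)\right) \left(4456 + 643\right) = 4 \cdot 25 \left(1175 + \left(260 - 4 \left(-67\right)^{2}\right)\right) 5099 = 100 \left(1175 + \left(260 - 17956\right)\right) 5099 = 100 \left(1175 - 17696\right) 5099 = 100 \left(\left(-16521\right) 5099\right) = 100 \left(-84240579\right) = -8424057900$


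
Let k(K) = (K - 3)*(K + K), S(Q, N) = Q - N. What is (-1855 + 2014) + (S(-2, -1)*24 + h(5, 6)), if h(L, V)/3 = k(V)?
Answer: 243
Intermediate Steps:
k(K) = 2*K*(-3 + K) (k(K) = (-3 + K)*(2*K) = 2*K*(-3 + K))
h(L, V) = 6*V*(-3 + V) (h(L, V) = 3*(2*V*(-3 + V)) = 6*V*(-3 + V))
(-1855 + 2014) + (S(-2, -1)*24 + h(5, 6)) = (-1855 + 2014) + ((-2 - 1*(-1))*24 + 6*6*(-3 + 6)) = 159 + ((-2 + 1)*24 + 6*6*3) = 159 + (-1*24 + 108) = 159 + (-24 + 108) = 159 + 84 = 243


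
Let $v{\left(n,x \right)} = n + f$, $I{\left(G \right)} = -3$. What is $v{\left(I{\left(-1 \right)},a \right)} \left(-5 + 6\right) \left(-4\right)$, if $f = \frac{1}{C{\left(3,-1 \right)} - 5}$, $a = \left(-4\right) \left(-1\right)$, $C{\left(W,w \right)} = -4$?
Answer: $\frac{112}{9} \approx 12.444$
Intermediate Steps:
$a = 4$
$f = - \frac{1}{9}$ ($f = \frac{1}{-4 - 5} = \frac{1}{-9} = - \frac{1}{9} \approx -0.11111$)
$v{\left(n,x \right)} = - \frac{1}{9} + n$ ($v{\left(n,x \right)} = n - \frac{1}{9} = - \frac{1}{9} + n$)
$v{\left(I{\left(-1 \right)},a \right)} \left(-5 + 6\right) \left(-4\right) = \left(- \frac{1}{9} - 3\right) \left(-5 + 6\right) \left(-4\right) = \left(- \frac{28}{9}\right) 1 \left(-4\right) = \left(- \frac{28}{9}\right) \left(-4\right) = \frac{112}{9}$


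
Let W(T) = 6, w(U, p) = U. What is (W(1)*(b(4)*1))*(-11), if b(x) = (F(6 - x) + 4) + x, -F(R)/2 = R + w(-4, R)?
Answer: -792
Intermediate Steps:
F(R) = 8 - 2*R (F(R) = -2*(R - 4) = -2*(-4 + R) = 8 - 2*R)
b(x) = 3*x (b(x) = ((8 - 2*(6 - x)) + 4) + x = ((8 + (-12 + 2*x)) + 4) + x = ((-4 + 2*x) + 4) + x = 2*x + x = 3*x)
(W(1)*(b(4)*1))*(-11) = (6*((3*4)*1))*(-11) = (6*(12*1))*(-11) = (6*12)*(-11) = 72*(-11) = -792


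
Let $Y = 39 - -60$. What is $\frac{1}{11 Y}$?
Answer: $\frac{1}{1089} \approx 0.00091827$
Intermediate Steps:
$Y = 99$ ($Y = 39 + 60 = 99$)
$\frac{1}{11 Y} = \frac{1}{11 \cdot 99} = \frac{1}{1089}$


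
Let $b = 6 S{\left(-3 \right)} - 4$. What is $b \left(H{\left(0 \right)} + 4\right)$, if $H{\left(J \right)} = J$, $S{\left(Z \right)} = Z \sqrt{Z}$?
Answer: $-16 - 72 i \sqrt{3} \approx -16.0 - 124.71 i$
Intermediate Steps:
$S{\left(Z \right)} = Z^{\frac{3}{2}}$
$b = -4 - 18 i \sqrt{3}$ ($b = 6 \left(-3\right)^{\frac{3}{2}} - 4 = 6 \left(- 3 i \sqrt{3}\right) - 4 = - 18 i \sqrt{3} - 4 = -4 - 18 i \sqrt{3} \approx -4.0 - 31.177 i$)
$b \left(H{\left(0 \right)} + 4\right) = \left(-4 - 18 i \sqrt{3}\right) \left(0 + 4\right) = \left(-4 - 18 i \sqrt{3}\right) 4 = -16 - 72 i \sqrt{3}$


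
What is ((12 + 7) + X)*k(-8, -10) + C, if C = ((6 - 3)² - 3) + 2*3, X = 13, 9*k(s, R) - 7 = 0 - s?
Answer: 196/3 ≈ 65.333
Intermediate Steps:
k(s, R) = 7/9 - s/9 (k(s, R) = 7/9 + (0 - s)/9 = 7/9 + (-s)/9 = 7/9 - s/9)
C = 12 (C = (3² - 3) + 6 = (9 - 3) + 6 = 6 + 6 = 12)
((12 + 7) + X)*k(-8, -10) + C = ((12 + 7) + 13)*(7/9 - ⅑*(-8)) + 12 = (19 + 13)*(7/9 + 8/9) + 12 = 32*(5/3) + 12 = 160/3 + 12 = 196/3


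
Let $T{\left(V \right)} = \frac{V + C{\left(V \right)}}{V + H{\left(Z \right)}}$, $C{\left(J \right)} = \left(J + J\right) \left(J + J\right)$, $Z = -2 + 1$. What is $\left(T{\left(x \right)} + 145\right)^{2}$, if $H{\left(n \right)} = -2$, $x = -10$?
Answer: $\frac{50625}{4} \approx 12656.0$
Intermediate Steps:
$Z = -1$
$C{\left(J \right)} = 4 J^{2}$ ($C{\left(J \right)} = 2 J 2 J = 4 J^{2}$)
$T{\left(V \right)} = \frac{V + 4 V^{2}}{-2 + V}$ ($T{\left(V \right)} = \frac{V + 4 V^{2}}{V - 2} = \frac{V + 4 V^{2}}{-2 + V}$)
$\left(T{\left(x \right)} + 145\right)^{2} = \left(- \frac{10 \left(1 + 4 \left(-10\right)\right)}{-2 - 10} + 145\right)^{2} = \left(- \frac{10 \left(1 - 40\right)}{-12} + 145\right)^{2} = \left(\left(-10\right) \left(- \frac{1}{12}\right) \left(-39\right) + 145\right)^{2} = \left(- \frac{65}{2} + 145\right)^{2} = \left(\frac{225}{2}\right)^{2} = \frac{50625}{4}$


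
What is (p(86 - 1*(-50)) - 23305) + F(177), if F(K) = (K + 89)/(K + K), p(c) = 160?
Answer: -4096532/177 ≈ -23144.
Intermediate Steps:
F(K) = (89 + K)/(2*K) (F(K) = (89 + K)/((2*K)) = (89 + K)*(1/(2*K)) = (89 + K)/(2*K))
(p(86 - 1*(-50)) - 23305) + F(177) = (160 - 23305) + (1/2)*(89 + 177)/177 = -23145 + (1/2)*(1/177)*266 = -23145 + 133/177 = -4096532/177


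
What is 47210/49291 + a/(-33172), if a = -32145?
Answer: 3150509315/1635081052 ≈ 1.9268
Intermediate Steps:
47210/49291 + a/(-33172) = 47210/49291 - 32145/(-33172) = 47210*(1/49291) - 32145*(-1/33172) = 47210/49291 + 32145/33172 = 3150509315/1635081052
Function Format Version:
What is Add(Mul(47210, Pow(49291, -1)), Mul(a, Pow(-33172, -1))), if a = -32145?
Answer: Rational(3150509315, 1635081052) ≈ 1.9268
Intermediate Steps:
Add(Mul(47210, Pow(49291, -1)), Mul(a, Pow(-33172, -1))) = Add(Mul(47210, Pow(49291, -1)), Mul(-32145, Pow(-33172, -1))) = Add(Mul(47210, Rational(1, 49291)), Mul(-32145, Rational(-1, 33172))) = Add(Rational(47210, 49291), Rational(32145, 33172)) = Rational(3150509315, 1635081052)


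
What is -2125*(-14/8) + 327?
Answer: 16183/4 ≈ 4045.8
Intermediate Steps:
-2125*(-14/8) + 327 = -2125*(-14*1/8) + 327 = -2125*(-7)/4 + 327 = -425*(-35/4) + 327 = 14875/4 + 327 = 16183/4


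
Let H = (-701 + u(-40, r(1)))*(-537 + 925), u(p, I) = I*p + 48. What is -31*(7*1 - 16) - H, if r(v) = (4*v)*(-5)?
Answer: -56757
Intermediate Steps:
r(v) = -20*v
u(p, I) = 48 + I*p
H = 57036 (H = (-701 + (48 - 20*1*(-40)))*(-537 + 925) = (-701 + (48 - 20*(-40)))*388 = (-701 + (48 + 800))*388 = (-701 + 848)*388 = 147*388 = 57036)
-31*(7*1 - 16) - H = -31*(7*1 - 16) - 1*57036 = -31*(7 - 16) - 57036 = -31*(-9) - 57036 = 279 - 57036 = -56757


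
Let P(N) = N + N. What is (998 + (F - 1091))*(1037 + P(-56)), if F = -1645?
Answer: -1607650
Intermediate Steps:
P(N) = 2*N
(998 + (F - 1091))*(1037 + P(-56)) = (998 + (-1645 - 1091))*(1037 + 2*(-56)) = (998 - 2736)*(1037 - 112) = -1738*925 = -1607650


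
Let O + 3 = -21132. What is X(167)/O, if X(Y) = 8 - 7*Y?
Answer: 387/7045 ≈ 0.054933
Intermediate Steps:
O = -21135 (O = -3 - 21132 = -21135)
X(167)/O = (8 - 7*167)/(-21135) = (8 - 1169)*(-1/21135) = -1161*(-1/21135) = 387/7045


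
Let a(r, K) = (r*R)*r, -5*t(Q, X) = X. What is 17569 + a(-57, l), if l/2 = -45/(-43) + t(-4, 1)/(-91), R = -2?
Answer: 11071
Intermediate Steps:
t(Q, X) = -X/5
l = 41036/19565 (l = 2*(-45/(-43) - ⅕*1/(-91)) = 2*(-45*(-1/43) - ⅕*(-1/91)) = 2*(45/43 + 1/455) = 2*(20518/19565) = 41036/19565 ≈ 2.0974)
a(r, K) = -2*r² (a(r, K) = (r*(-2))*r = (-2*r)*r = -2*r²)
17569 + a(-57, l) = 17569 - 2*(-57)² = 17569 - 2*3249 = 17569 - 6498 = 11071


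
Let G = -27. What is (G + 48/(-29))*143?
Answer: -118833/29 ≈ -4097.7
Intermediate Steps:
(G + 48/(-29))*143 = (-27 + 48/(-29))*143 = (-27 + 48*(-1/29))*143 = (-27 - 48/29)*143 = -831/29*143 = -118833/29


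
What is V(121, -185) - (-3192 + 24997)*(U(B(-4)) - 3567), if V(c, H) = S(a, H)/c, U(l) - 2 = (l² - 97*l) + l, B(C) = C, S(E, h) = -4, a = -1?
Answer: 8350551821/121 ≈ 6.9013e+7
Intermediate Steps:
U(l) = 2 + l² - 96*l (U(l) = 2 + ((l² - 97*l) + l) = 2 + (l² - 96*l) = 2 + l² - 96*l)
V(c, H) = -4/c
V(121, -185) - (-3192 + 24997)*(U(B(-4)) - 3567) = -4/121 - (-3192 + 24997)*((2 + (-4)² - 96*(-4)) - 3567) = -4*1/121 - 21805*((2 + 16 + 384) - 3567) = -4/121 - 21805*(402 - 3567) = -4/121 - 21805*(-3165) = -4/121 - 1*(-69012825) = -4/121 + 69012825 = 8350551821/121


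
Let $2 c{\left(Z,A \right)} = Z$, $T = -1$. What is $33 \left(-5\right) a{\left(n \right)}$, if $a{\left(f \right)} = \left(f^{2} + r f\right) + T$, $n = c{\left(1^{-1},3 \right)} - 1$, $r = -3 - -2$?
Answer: $\frac{165}{4} \approx 41.25$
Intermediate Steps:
$r = -1$ ($r = -3 + 2 = -1$)
$c{\left(Z,A \right)} = \frac{Z}{2}$
$n = - \frac{1}{2}$ ($n = \frac{1}{2 \cdot 1} - 1 = \frac{1}{2} \cdot 1 - 1 = \frac{1}{2} - 1 = - \frac{1}{2} \approx -0.5$)
$a{\left(f \right)} = -1 + f^{2} - f$ ($a{\left(f \right)} = \left(f^{2} - f\right) - 1 = -1 + f^{2} - f$)
$33 \left(-5\right) a{\left(n \right)} = 33 \left(-5\right) \left(-1 + \left(- \frac{1}{2}\right)^{2} - - \frac{1}{2}\right) = - 165 \left(-1 + \frac{1}{4} + \frac{1}{2}\right) = \left(-165\right) \left(- \frac{1}{4}\right) = \frac{165}{4}$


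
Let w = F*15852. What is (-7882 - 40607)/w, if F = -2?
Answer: 16163/10568 ≈ 1.5294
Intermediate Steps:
w = -31704 (w = -2*15852 = -31704)
(-7882 - 40607)/w = (-7882 - 40607)/(-31704) = -48489*(-1/31704) = 16163/10568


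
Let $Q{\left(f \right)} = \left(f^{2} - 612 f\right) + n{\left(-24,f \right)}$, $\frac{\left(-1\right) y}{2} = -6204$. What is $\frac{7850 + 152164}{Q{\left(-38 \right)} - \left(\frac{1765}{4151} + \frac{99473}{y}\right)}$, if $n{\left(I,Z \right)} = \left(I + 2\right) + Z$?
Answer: $\frac{749238032592}{115333033507} \approx 6.4963$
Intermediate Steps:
$y = 12408$ ($y = \left(-2\right) \left(-6204\right) = 12408$)
$n{\left(I,Z \right)} = 2 + I + Z$ ($n{\left(I,Z \right)} = \left(2 + I\right) + Z = 2 + I + Z$)
$Q{\left(f \right)} = -22 + f^{2} - 611 f$ ($Q{\left(f \right)} = \left(f^{2} - 612 f\right) + \left(2 - 24 + f\right) = \left(f^{2} - 612 f\right) + \left(-22 + f\right) = -22 + f^{2} - 611 f$)
$\frac{7850 + 152164}{Q{\left(-38 \right)} - \left(\frac{1765}{4151} + \frac{99473}{y}\right)} = \frac{7850 + 152164}{\left(-22 + \left(-38\right)^{2} - -23218\right) - \left(\frac{1765}{4151} + \frac{9043}{1128}\right)} = \frac{160014}{\left(-22 + 1444 + 23218\right) - \frac{39528413}{4682328}} = \frac{160014}{24640 - \frac{39528413}{4682328}} = \frac{160014}{\frac{115333033507}{4682328}} = 160014 \cdot \frac{4682328}{115333033507} = \frac{749238032592}{115333033507}$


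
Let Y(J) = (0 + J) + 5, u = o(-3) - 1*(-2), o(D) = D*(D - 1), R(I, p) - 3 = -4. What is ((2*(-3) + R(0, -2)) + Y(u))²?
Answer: 144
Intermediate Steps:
R(I, p) = -1 (R(I, p) = 3 - 4 = -1)
o(D) = D*(-1 + D)
u = 14 (u = -3*(-1 - 3) - 1*(-2) = -3*(-4) + 2 = 12 + 2 = 14)
Y(J) = 5 + J (Y(J) = J + 5 = 5 + J)
((2*(-3) + R(0, -2)) + Y(u))² = ((2*(-3) - 1) + (5 + 14))² = ((-6 - 1) + 19)² = (-7 + 19)² = 12² = 144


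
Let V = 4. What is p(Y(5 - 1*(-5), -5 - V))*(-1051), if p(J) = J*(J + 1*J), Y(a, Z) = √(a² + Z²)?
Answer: -380462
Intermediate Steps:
Y(a, Z) = √(Z² + a²)
p(J) = 2*J² (p(J) = J*(J + J) = J*(2*J) = 2*J²)
p(Y(5 - 1*(-5), -5 - V))*(-1051) = (2*(√((-5 - 1*4)² + (5 - 1*(-5))²))²)*(-1051) = (2*(√((-5 - 4)² + (5 + 5)²))²)*(-1051) = (2*(√((-9)² + 10²))²)*(-1051) = (2*(√(81 + 100))²)*(-1051) = (2*(√181)²)*(-1051) = (2*181)*(-1051) = 362*(-1051) = -380462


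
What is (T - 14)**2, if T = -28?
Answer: 1764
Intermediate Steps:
(T - 14)**2 = (-28 - 14)**2 = (-42)**2 = 1764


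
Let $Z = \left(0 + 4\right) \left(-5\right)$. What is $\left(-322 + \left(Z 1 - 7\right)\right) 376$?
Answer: $-131224$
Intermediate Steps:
$Z = -20$ ($Z = 4 \left(-5\right) = -20$)
$\left(-322 + \left(Z 1 - 7\right)\right) 376 = \left(-322 - 27\right) 376 = \left(-349\right) 376 = -131224$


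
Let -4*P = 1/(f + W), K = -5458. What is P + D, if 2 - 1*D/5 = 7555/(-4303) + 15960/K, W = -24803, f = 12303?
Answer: 19610338992887/587144350000 ≈ 33.400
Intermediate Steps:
P = 1/50000 (P = -1/(4*(12303 - 24803)) = -¼/(-12500) = -¼*(-1/12500) = 1/50000 ≈ 2.0000e-5)
D = 392206545/11742887 (D = 10 - 5*(7555/(-4303) + 15960/(-5458)) = 10 - 5*(7555*(-1/4303) + 15960*(-1/5458)) = 10 - 5*(-7555/4303 - 7980/2729) = 10 - 5*(-54955535/11742887) = 10 + 274777675/11742887 = 392206545/11742887 ≈ 33.399)
P + D = 1/50000 + 392206545/11742887 = 19610338992887/587144350000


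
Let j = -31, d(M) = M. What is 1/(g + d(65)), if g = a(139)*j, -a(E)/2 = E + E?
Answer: 1/17301 ≈ 5.7800e-5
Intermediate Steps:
a(E) = -4*E (a(E) = -2*(E + E) = -4*E)
g = 17236 (g = -4*139*(-31) = -556*(-31) = 17236)
1/(g + d(65)) = 1/(17236 + 65) = 1/17301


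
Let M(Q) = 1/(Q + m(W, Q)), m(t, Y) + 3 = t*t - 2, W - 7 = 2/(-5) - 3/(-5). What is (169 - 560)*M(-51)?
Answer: 9775/104 ≈ 93.990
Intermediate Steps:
W = 36/5 (W = 7 + (2/(-5) - 3/(-5)) = 7 + (2*(-⅕) - 3*(-⅕)) = 7 + (-⅖ + ⅗) = 7 + ⅕ = 36/5 ≈ 7.2000)
m(t, Y) = -5 + t² (m(t, Y) = -3 + (t*t - 2) = -3 + (t² - 2) = -3 + (-2 + t²) = -5 + t²)
M(Q) = 1/(1171/25 + Q) (M(Q) = 1/(Q + (-5 + (36/5)²)) = 1/(Q + (-5 + 1296/25)) = 1/(Q + 1171/25) = 1/(1171/25 + Q))
(169 - 560)*M(-51) = (169 - 560)*(25/(1171 + 25*(-51))) = -9775/(1171 - 1275) = -9775/(-104) = -9775*(-1)/104 = -391*(-25/104) = 9775/104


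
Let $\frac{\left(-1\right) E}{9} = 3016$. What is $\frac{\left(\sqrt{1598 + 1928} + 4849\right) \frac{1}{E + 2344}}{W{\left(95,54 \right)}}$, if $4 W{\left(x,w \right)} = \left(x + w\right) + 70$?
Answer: $- \frac{4849}{1357800} - \frac{\sqrt{3526}}{1357800} \approx -0.003615$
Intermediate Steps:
$E = -27144$ ($E = \left(-9\right) 3016 = -27144$)
$W{\left(x,w \right)} = \frac{35}{2} + \frac{w}{4} + \frac{x}{4}$ ($W{\left(x,w \right)} = \frac{\left(x + w\right) + 70}{4} = \frac{\left(w + x\right) + 70}{4} = \frac{70 + w + x}{4} = \frac{35}{2} + \frac{w}{4} + \frac{x}{4}$)
$\frac{\left(\sqrt{1598 + 1928} + 4849\right) \frac{1}{E + 2344}}{W{\left(95,54 \right)}} = \frac{\left(\sqrt{1598 + 1928} + 4849\right) \frac{1}{-27144 + 2344}}{\frac{35}{2} + \frac{1}{4} \cdot 54 + \frac{1}{4} \cdot 95} = \frac{\left(\sqrt{3526} + 4849\right) \frac{1}{-24800}}{\frac{35}{2} + \frac{27}{2} + \frac{95}{4}} = \frac{\left(4849 + \sqrt{3526}\right) \left(- \frac{1}{24800}\right)}{\frac{219}{4}} = \left(- \frac{4849}{24800} - \frac{\sqrt{3526}}{24800}\right) \frac{4}{219} = - \frac{4849}{1357800} - \frac{\sqrt{3526}}{1357800}$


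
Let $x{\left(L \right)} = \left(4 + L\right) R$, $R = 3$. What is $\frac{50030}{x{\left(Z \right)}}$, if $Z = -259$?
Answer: $- \frac{10006}{153} \approx -65.399$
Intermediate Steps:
$x{\left(L \right)} = 12 + 3 L$ ($x{\left(L \right)} = \left(4 + L\right) 3 = 12 + 3 L$)
$\frac{50030}{x{\left(Z \right)}} = \frac{50030}{12 + 3 \left(-259\right)} = \frac{50030}{12 - 777} = \frac{50030}{-765} = 50030 \left(- \frac{1}{765}\right) = - \frac{10006}{153}$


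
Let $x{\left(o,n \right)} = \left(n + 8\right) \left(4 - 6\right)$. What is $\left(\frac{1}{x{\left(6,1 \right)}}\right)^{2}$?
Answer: $\frac{1}{324} \approx 0.0030864$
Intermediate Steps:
$x{\left(o,n \right)} = -16 - 2 n$ ($x{\left(o,n \right)} = \left(8 + n\right) \left(-2\right) = -16 - 2 n$)
$\left(\frac{1}{x{\left(6,1 \right)}}\right)^{2} = \left(\frac{1}{-16 - 2}\right)^{2} = \left(\frac{1}{-18}\right)^{2} = \left(- \frac{1}{18}\right)^{2} = \frac{1}{324}$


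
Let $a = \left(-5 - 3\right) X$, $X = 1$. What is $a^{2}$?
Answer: $64$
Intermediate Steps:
$a = -8$ ($a = \left(-5 - 3\right) 1 = \left(-8\right) 1 = -8$)
$a^{2} = \left(-8\right)^{2} = 64$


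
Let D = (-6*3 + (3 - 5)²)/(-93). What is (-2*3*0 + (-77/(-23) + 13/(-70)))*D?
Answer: 1697/3565 ≈ 0.47602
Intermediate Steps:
D = 14/93 (D = (-18 + (-2)²)*(-1/93) = (-18 + 4)*(-1/93) = -14*(-1/93) = 14/93 ≈ 0.15054)
(-2*3*0 + (-77/(-23) + 13/(-70)))*D = (-2*3*0 + (-77/(-23) + 13/(-70)))*(14/93) = (-6*0 + (-77*(-1/23) + 13*(-1/70)))*(14/93) = (0 + (77/23 - 13/70))*(14/93) = (0 + 5091/1610)*(14/93) = (5091/1610)*(14/93) = 1697/3565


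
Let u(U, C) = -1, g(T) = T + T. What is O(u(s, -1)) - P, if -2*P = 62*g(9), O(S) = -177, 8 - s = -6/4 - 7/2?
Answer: 381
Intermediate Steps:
g(T) = 2*T
s = 13 (s = 8 - (-6/4 - 7/2) = 8 - (-6*1/4 - 7*1/2) = 8 - (-3/2 - 7/2) = 8 - 1*(-5) = 8 + 5 = 13)
P = -558 (P = -31*2*9 = -31*18 = -1/2*1116 = -558)
O(u(s, -1)) - P = -177 - 1*(-558) = -177 + 558 = 381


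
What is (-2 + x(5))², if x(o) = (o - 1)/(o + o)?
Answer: 64/25 ≈ 2.5600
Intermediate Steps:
x(o) = (-1 + o)/(2*o) (x(o) = (-1 + o)/((2*o)) = (-1 + o)*(1/(2*o)) = (-1 + o)/(2*o))
(-2 + x(5))² = (-2 + (½)*(-1 + 5)/5)² = (-2 + (½)*(⅕)*4)² = (-2 + ⅖)² = (-8/5)² = 64/25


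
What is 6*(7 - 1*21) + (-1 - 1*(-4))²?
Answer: -75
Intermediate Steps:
6*(7 - 1*21) + (-1 - 1*(-4))² = 6*(7 - 21) + (-1 + 4)² = 6*(-14) + 3² = -84 + 9 = -75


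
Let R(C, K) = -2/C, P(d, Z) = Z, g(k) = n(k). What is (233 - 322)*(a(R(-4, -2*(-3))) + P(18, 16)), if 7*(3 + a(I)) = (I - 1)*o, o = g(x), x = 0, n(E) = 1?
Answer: -16109/14 ≈ -1150.6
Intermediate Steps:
g(k) = 1
o = 1
a(I) = -22/7 + I/7 (a(I) = -3 + ((I - 1)*1)/7 = -3 + ((-1 + I)*1)/7 = -3 + (-1 + I)/7 = -3 + (-⅐ + I/7) = -22/7 + I/7)
(233 - 322)*(a(R(-4, -2*(-3))) + P(18, 16)) = (233 - 322)*((-22/7 + (-2/(-4))/7) + 16) = -89*((-22/7 + (-2*(-¼))/7) + 16) = -89*((-22/7 + (⅐)*(½)) + 16) = -89*((-22/7 + 1/14) + 16) = -89*(-43/14 + 16) = -89*181/14 = -16109/14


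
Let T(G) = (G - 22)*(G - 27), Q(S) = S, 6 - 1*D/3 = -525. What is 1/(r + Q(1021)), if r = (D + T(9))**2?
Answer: 1/3338950 ≈ 2.9950e-7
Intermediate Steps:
D = 1593 (D = 18 - 3*(-525) = 18 + 1575 = 1593)
T(G) = (-27 + G)*(-22 + G) (T(G) = (-22 + G)*(-27 + G) = (-27 + G)*(-22 + G))
r = 3337929 (r = (1593 + (594 + 9**2 - 49*9))**2 = (1593 + (594 + 81 - 441))**2 = (1593 + 234)**2 = 1827**2 = 3337929)
1/(r + Q(1021)) = 1/(3337929 + 1021) = 1/3338950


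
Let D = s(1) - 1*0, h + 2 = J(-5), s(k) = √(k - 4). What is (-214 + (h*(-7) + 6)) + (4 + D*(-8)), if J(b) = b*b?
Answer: -365 - 8*I*√3 ≈ -365.0 - 13.856*I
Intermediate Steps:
s(k) = √(-4 + k)
J(b) = b²
h = 23 (h = -2 + (-5)² = -2 + 25 = 23)
D = I*√3 (D = √(-4 + 1) - 1*0 = √(-3) + 0 = I*√3 + 0 = I*√3 ≈ 1.732*I)
(-214 + (h*(-7) + 6)) + (4 + D*(-8)) = (-214 + (23*(-7) + 6)) + (4 + (I*√3)*(-8)) = (-214 + (-161 + 6)) + (4 - 8*I*√3) = (-214 - 155) + (4 - 8*I*√3) = -369 + (4 - 8*I*√3) = -365 - 8*I*√3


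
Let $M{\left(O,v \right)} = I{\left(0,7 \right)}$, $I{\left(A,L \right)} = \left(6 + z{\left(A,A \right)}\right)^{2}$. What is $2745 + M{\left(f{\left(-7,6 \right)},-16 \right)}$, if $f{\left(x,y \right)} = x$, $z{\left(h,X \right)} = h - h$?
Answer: $2781$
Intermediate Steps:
$z{\left(h,X \right)} = 0$
$I{\left(A,L \right)} = 36$ ($I{\left(A,L \right)} = \left(6 + 0\right)^{2} = 6^{2} = 36$)
$M{\left(O,v \right)} = 36$
$2745 + M{\left(f{\left(-7,6 \right)},-16 \right)} = 2745 + 36 = 2781$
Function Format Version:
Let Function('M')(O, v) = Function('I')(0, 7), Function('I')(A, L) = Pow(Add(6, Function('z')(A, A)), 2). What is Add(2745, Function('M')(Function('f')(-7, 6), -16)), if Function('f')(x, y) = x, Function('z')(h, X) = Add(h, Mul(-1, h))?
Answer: 2781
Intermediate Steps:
Function('z')(h, X) = 0
Function('I')(A, L) = 36 (Function('I')(A, L) = Pow(Add(6, 0), 2) = Pow(6, 2) = 36)
Function('M')(O, v) = 36
Add(2745, Function('M')(Function('f')(-7, 6), -16)) = Add(2745, 36) = 2781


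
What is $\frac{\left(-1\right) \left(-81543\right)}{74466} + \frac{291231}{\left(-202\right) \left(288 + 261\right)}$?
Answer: $- \frac{16724672}{10923453} \approx -1.5311$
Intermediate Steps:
$\frac{\left(-1\right) \left(-81543\right)}{74466} + \frac{291231}{\left(-202\right) \left(288 + 261\right)} = 81543 \cdot \frac{1}{74466} + \frac{291231}{\left(-202\right) 549} = \frac{3883}{3546} + \frac{291231}{-110898} = \frac{3883}{3546} + 291231 \left(- \frac{1}{110898}\right) = \frac{3883}{3546} - \frac{32359}{12322} = - \frac{16724672}{10923453}$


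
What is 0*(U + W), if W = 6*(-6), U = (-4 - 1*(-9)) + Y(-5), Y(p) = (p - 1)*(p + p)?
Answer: 0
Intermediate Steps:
Y(p) = 2*p*(-1 + p) (Y(p) = (-1 + p)*(2*p) = 2*p*(-1 + p))
U = 65 (U = (-4 - 1*(-9)) + 2*(-5)*(-1 - 5) = (-4 + 9) + 2*(-5)*(-6) = 5 + 60 = 65)
W = -36
0*(U + W) = 0*(65 - 36) = 0*29 = 0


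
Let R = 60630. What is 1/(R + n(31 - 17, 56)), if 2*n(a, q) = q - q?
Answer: 1/60630 ≈ 1.6493e-5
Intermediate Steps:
n(a, q) = 0 (n(a, q) = (q - q)/2 = (½)*0 = 0)
1/(R + n(31 - 17, 56)) = 1/(60630 + 0) = 1/60630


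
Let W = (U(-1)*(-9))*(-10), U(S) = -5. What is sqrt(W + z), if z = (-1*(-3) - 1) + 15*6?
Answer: I*sqrt(358) ≈ 18.921*I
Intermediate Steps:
W = -450 (W = -5*(-9)*(-10) = 45*(-10) = -450)
z = 92 (z = (3 - 1) + 90 = 2 + 90 = 92)
sqrt(W + z) = sqrt(-450 + 92) = sqrt(-358) = I*sqrt(358)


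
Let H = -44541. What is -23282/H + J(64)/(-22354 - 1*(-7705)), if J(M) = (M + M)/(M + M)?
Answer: 16238737/31070529 ≈ 0.52264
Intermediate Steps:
J(M) = 1 (J(M) = (2*M)/((2*M)) = (2*M)*(1/(2*M)) = 1)
-23282/H + J(64)/(-22354 - 1*(-7705)) = -23282/(-44541) + 1/(-22354 - 1*(-7705)) = -23282*(-1/44541) + 1/(-22354 + 7705) = 3326/6363 + 1/(-14649) = 3326/6363 + 1*(-1/14649) = 3326/6363 - 1/14649 = 16238737/31070529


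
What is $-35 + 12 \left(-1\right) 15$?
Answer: $-215$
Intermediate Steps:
$-35 + 12 \left(-1\right) 15 = -35 - 180 = -215$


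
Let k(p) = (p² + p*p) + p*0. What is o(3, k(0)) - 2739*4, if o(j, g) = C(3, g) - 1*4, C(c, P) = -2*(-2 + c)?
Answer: -10962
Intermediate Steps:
C(c, P) = 4 - 2*c
k(p) = 2*p² (k(p) = (p² + p²) + 0 = 2*p² + 0 = 2*p²)
o(j, g) = -6 (o(j, g) = (4 - 2*3) - 1*4 = (4 - 6) - 4 = -2 - 4 = -6)
o(3, k(0)) - 2739*4 = -6 - 2739*4 = -6 - 249*44 = -6 - 10956 = -10962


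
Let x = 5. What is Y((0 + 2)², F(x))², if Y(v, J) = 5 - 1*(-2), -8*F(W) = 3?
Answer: 49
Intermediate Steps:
F(W) = -3/8 (F(W) = -⅛*3 = -3/8)
Y(v, J) = 7 (Y(v, J) = 5 + 2 = 7)
Y((0 + 2)², F(x))² = 7² = 49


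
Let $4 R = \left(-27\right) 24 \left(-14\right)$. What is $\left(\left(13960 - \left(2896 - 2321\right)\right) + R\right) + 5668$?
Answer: $21321$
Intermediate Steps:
$R = 2268$ ($R = \frac{\left(-27\right) 24 \left(-14\right)}{4} = \frac{\left(-648\right) \left(-14\right)}{4} = \frac{1}{4} \cdot 9072 = 2268$)
$\left(\left(13960 - \left(2896 - 2321\right)\right) + R\right) + 5668 = \left(\left(13960 - \left(2896 - 2321\right)\right) + 2268\right) + 5668 = \left(\left(13960 - 575\right) + 2268\right) + 5668 = \left(13385 + 2268\right) + 5668 = 15653 + 5668 = 21321$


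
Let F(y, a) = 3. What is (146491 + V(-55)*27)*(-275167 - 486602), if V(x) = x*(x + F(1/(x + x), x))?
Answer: -170416104759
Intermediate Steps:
V(x) = x*(3 + x) (V(x) = x*(x + 3) = x*(3 + x))
(146491 + V(-55)*27)*(-275167 - 486602) = (146491 - 55*(3 - 55)*27)*(-275167 - 486602) = (146491 - 55*(-52)*27)*(-761769) = (146491 + 2860*27)*(-761769) = (146491 + 77220)*(-761769) = 223711*(-761769) = -170416104759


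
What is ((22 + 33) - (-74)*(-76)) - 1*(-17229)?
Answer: 11660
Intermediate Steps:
((22 + 33) - (-74)*(-76)) - 1*(-17229) = (55 - 74*76) + 17229 = (55 - 5624) + 17229 = -5569 + 17229 = 11660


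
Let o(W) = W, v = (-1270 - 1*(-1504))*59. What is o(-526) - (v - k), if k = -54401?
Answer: -68733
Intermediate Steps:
v = 13806 (v = (-1270 + 1504)*59 = 234*59 = 13806)
o(-526) - (v - k) = -526 - (13806 - 1*(-54401)) = -526 - (13806 + 54401) = -526 - 1*68207 = -526 - 68207 = -68733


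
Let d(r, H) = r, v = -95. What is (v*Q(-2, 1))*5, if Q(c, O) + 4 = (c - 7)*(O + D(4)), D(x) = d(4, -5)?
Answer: 23275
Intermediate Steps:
D(x) = 4
Q(c, O) = -4 + (-7 + c)*(4 + O) (Q(c, O) = -4 + (c - 7)*(O + 4) = -4 + (-7 + c)*(4 + O))
(v*Q(-2, 1))*5 = -95*(-32 - 7*1 + 4*(-2) + 1*(-2))*5 = -95*(-32 - 7 - 8 - 2)*5 = -95*(-49)*5 = 4655*5 = 23275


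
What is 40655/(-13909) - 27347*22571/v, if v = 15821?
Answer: -8585961449288/220054289 ≈ -39018.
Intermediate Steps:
40655/(-13909) - 27347*22571/v = 40655/(-13909) - 27347/(15821/22571) = 40655*(-1/13909) - 27347/(15821*(1/22571)) = -40655/13909 - 27347/15821/22571 = -40655/13909 - 27347*22571/15821 = -40655/13909 - 617249137/15821 = -8585961449288/220054289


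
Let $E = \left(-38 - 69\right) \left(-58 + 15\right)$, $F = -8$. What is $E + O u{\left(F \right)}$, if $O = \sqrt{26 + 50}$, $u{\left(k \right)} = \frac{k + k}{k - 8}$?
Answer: $4601 + 2 \sqrt{19} \approx 4609.7$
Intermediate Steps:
$u{\left(k \right)} = \frac{2 k}{-8 + k}$
$E = 4601$ ($E = \left(-107\right) \left(-43\right) = 4601$)
$O = 2 \sqrt{19}$ ($O = \sqrt{76} = 2 \sqrt{19} \approx 8.7178$)
$E + O u{\left(F \right)} = 4601 + 2 \sqrt{19} \cdot 2 \left(-8\right) \frac{1}{-8 - 8} = 4601 + 2 \sqrt{19} \cdot 2 \left(-8\right) \frac{1}{-16} = 4601 + 2 \sqrt{19} \cdot 2 \left(-8\right) \left(- \frac{1}{16}\right) = 4601 + 2 \sqrt{19} \cdot 1 = 4601 + 2 \sqrt{19}$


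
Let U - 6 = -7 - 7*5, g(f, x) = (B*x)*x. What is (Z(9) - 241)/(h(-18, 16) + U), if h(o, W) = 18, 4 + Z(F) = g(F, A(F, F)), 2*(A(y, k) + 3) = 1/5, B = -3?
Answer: 27023/1800 ≈ 15.013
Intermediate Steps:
A(y, k) = -29/10 (A(y, k) = -3 + (1/5)/2 = -3 + (1*(1/5))/2 = -3 + (1/2)*(1/5) = -3 + 1/10 = -29/10)
g(f, x) = -3*x**2 (g(f, x) = (-3*x)*x = -3*x**2)
Z(F) = -2923/100 (Z(F) = -4 - 3*(-29/10)**2 = -4 - 3*841/100 = -4 - 2523/100 = -2923/100)
U = -36 (U = 6 + (-7 - 7*5) = 6 + (-7 - 35) = 6 - 42 = -36)
(Z(9) - 241)/(h(-18, 16) + U) = (-2923/100 - 241)/(18 - 36) = -27023/100/(-18) = -27023/100*(-1/18) = 27023/1800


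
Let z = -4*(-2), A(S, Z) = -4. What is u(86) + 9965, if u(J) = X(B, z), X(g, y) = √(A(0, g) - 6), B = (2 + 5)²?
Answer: 9965 + I*√10 ≈ 9965.0 + 3.1623*I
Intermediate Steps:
B = 49 (B = 7² = 49)
z = 8
X(g, y) = I*√10 (X(g, y) = √(-4 - 6) = √(-10) = I*√10)
u(J) = I*√10
u(86) + 9965 = I*√10 + 9965 = 9965 + I*√10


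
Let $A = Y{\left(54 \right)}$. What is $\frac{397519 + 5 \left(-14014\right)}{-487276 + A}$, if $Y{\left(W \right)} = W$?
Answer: $- \frac{327449}{487222} \approx -0.67207$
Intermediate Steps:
$A = 54$
$\frac{397519 + 5 \left(-14014\right)}{-487276 + A} = \frac{397519 + 5 \left(-14014\right)}{-487276 + 54} = \frac{397519 - 70070}{-487222} = 327449 \left(- \frac{1}{487222}\right) = - \frac{327449}{487222}$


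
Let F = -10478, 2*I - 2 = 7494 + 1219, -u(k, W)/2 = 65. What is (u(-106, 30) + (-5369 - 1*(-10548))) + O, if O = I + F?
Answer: -2143/2 ≈ -1071.5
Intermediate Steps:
u(k, W) = -130 (u(k, W) = -2*65 = -130)
I = 8715/2 (I = 1 + (7494 + 1219)/2 = 1 + (½)*8713 = 1 + 8713/2 = 8715/2 ≈ 4357.5)
O = -12241/2 (O = 8715/2 - 10478 = -12241/2 ≈ -6120.5)
(u(-106, 30) + (-5369 - 1*(-10548))) + O = (-130 + (-5369 - 1*(-10548))) - 12241/2 = (-130 + (-5369 + 10548)) - 12241/2 = (-130 + 5179) - 12241/2 = 5049 - 12241/2 = -2143/2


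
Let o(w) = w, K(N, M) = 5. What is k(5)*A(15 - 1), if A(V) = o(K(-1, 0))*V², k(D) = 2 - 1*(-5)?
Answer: 6860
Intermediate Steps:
k(D) = 7 (k(D) = 2 + 5 = 7)
A(V) = 5*V²
k(5)*A(15 - 1) = 7*(5*(15 - 1)²) = 7*(5*14²) = 7*(5*196) = 7*980 = 6860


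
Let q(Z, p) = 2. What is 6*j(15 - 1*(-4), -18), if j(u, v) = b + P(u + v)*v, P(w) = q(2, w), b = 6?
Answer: -180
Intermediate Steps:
P(w) = 2
j(u, v) = 6 + 2*v
6*j(15 - 1*(-4), -18) = 6*(6 + 2*(-18)) = 6*(6 - 36) = 6*(-30) = -180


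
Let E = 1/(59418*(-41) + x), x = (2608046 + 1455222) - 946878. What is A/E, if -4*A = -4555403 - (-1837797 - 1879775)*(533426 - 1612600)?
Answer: 682277722589128653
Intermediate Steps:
A = 4011911600931/4 (A = -(-4555403 - (-1837797 - 1879775)*(533426 - 1612600))/4 = -(-4555403 - (-3717572)*(-1079174))/4 = -(-4555403 - 1*4011907045528)/4 = -(-4555403 - 4011907045528)/4 = -¼*(-4011911600931) = 4011911600931/4 ≈ 1.0030e+12)
x = 3116390 (x = 4063268 - 946878 = 3116390)
E = 1/680252 (E = 1/(59418*(-41) + 3116390) = 1/(-2436138 + 3116390) = 1/680252 ≈ 1.4700e-6)
A/E = 4011911600931/(4*(1/680252)) = (4011911600931/4)*680252 = 682277722589128653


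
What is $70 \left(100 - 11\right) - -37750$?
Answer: $43980$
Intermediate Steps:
$70 \left(100 - 11\right) - -37750 = 70 \cdot 89 + 37750 = 6230 + 37750 = 43980$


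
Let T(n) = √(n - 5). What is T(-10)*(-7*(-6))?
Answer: 42*I*√15 ≈ 162.67*I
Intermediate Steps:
T(n) = √(-5 + n)
T(-10)*(-7*(-6)) = √(-5 - 10)*(-7*(-6)) = √(-15)*42 = (I*√15)*42 = 42*I*√15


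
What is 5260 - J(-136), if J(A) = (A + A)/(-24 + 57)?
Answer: 173852/33 ≈ 5268.2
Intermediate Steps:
J(A) = 2*A/33 (J(A) = (2*A)/33 = (2*A)*(1/33) = 2*A/33)
5260 - J(-136) = 5260 - 2*(-136)/33 = 5260 - 1*(-272/33) = 5260 + 272/33 = 173852/33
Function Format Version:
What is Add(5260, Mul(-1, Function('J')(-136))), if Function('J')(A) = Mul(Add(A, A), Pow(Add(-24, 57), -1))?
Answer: Rational(173852, 33) ≈ 5268.2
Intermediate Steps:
Function('J')(A) = Mul(Rational(2, 33), A) (Function('J')(A) = Mul(Mul(2, A), Pow(33, -1)) = Mul(Mul(2, A), Rational(1, 33)) = Mul(Rational(2, 33), A))
Add(5260, Mul(-1, Function('J')(-136))) = Add(5260, Mul(-1, Mul(Rational(2, 33), -136))) = Add(5260, Mul(-1, Rational(-272, 33))) = Add(5260, Rational(272, 33)) = Rational(173852, 33)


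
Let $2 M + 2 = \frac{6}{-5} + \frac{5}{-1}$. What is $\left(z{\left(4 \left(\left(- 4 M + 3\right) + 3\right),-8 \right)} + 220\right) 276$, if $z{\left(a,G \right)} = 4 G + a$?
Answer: $\frac{383088}{5} \approx 76618.0$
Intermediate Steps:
$M = - \frac{41}{10}$ ($M = -1 + \frac{\frac{6}{-5} + \frac{5}{-1}}{2} = -1 + \frac{6 \left(- \frac{1}{5}\right) + 5 \left(-1\right)}{2} = -1 + \frac{- \frac{6}{5} - 5}{2} = -1 + \frac{1}{2} \left(- \frac{31}{5}\right) = -1 - \frac{31}{10} = - \frac{41}{10} \approx -4.1$)
$z{\left(a,G \right)} = a + 4 G$
$\left(z{\left(4 \left(\left(- 4 M + 3\right) + 3\right),-8 \right)} + 220\right) 276 = \left(\left(4 \left(\left(\left(-4\right) \left(- \frac{41}{10}\right) + 3\right) + 3\right) + 4 \left(-8\right)\right) + 220\right) 276 = \left(\left(4 \left(\left(\frac{82}{5} + 3\right) + 3\right) - 32\right) + 220\right) 276 = \left(\left(4 \left(\frac{97}{5} + 3\right) - 32\right) + 220\right) 276 = \left(\left(4 \cdot \frac{112}{5} - 32\right) + 220\right) 276 = \left(\left(\frac{448}{5} - 32\right) + 220\right) 276 = \left(\frac{288}{5} + 220\right) 276 = \frac{1388}{5} \cdot 276 = \frac{383088}{5}$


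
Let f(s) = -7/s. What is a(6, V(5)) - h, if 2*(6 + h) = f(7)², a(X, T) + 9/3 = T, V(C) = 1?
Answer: 7/2 ≈ 3.5000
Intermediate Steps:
a(X, T) = -3 + T
h = -11/2 (h = -6 + (-7/7)²/2 = -6 + (-7*⅐)²/2 = -6 + (½)*(-1)² = -6 + (½)*1 = -6 + ½ = -11/2 ≈ -5.5000)
a(6, V(5)) - h = (-3 + 1) - 1*(-11/2) = -2 + 11/2 = 7/2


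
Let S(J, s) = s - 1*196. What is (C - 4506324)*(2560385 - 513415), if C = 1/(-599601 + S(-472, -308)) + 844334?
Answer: -899675456093485694/120021 ≈ -7.4960e+12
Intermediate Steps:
S(J, s) = -196 + s (S(J, s) = s - 196 = -196 + s)
C = 506689055069/600105 (C = 1/(-599601 + (-196 - 308)) + 844334 = 1/(-599601 - 504) + 844334 = 1/(-600105) + 844334 = -1/600105 + 844334 = 506689055069/600105 ≈ 8.4433e+5)
(C - 4506324)*(2560385 - 513415) = (506689055069/600105 - 4506324)*(2560385 - 513415) = -2197578508951/600105*2046970 = -899675456093485694/120021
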